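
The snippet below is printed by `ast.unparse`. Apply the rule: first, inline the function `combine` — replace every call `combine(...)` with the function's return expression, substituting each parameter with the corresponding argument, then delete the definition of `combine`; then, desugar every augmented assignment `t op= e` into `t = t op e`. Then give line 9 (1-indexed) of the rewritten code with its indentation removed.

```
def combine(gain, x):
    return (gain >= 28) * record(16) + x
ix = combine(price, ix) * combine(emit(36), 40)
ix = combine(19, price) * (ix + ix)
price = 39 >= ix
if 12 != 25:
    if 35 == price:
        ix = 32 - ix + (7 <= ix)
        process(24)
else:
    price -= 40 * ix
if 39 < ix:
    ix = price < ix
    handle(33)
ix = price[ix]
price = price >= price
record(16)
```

price = price - 40 * ix

Transformed code:
ix = ((price >= 28) * record(16) + ix) * ((emit(36) >= 28) * record(16) + 40)
ix = ((19 >= 28) * record(16) + price) * (ix + ix)
price = 39 >= ix
if 12 != 25:
    if 35 == price:
        ix = 32 - ix + (7 <= ix)
        process(24)
else:
    price = price - 40 * ix
if 39 < ix:
    ix = price < ix
    handle(33)
ix = price[ix]
price = price >= price
record(16)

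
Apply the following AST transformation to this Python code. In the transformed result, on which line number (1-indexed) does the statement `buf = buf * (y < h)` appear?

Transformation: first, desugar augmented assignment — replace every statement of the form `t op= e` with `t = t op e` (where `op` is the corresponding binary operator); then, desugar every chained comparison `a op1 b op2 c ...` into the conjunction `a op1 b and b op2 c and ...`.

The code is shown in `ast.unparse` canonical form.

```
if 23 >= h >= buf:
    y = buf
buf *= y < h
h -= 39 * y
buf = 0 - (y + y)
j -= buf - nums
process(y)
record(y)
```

Transformed code:
if 23 >= h and h >= buf:
    y = buf
buf = buf * (y < h)
h = h - 39 * y
buf = 0 - (y + y)
j = j - (buf - nums)
process(y)
record(y)

3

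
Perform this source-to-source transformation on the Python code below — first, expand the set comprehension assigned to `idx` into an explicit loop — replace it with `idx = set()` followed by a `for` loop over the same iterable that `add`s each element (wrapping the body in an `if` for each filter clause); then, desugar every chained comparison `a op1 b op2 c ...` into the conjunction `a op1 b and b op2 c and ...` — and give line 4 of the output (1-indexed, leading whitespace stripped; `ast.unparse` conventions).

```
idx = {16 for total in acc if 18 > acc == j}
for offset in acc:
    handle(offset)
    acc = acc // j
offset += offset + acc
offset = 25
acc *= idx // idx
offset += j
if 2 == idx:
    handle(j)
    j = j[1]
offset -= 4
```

idx.add(16)

Transformed code:
idx = set()
for total in acc:
    if 18 > acc and acc == j:
        idx.add(16)
for offset in acc:
    handle(offset)
    acc = acc // j
offset += offset + acc
offset = 25
acc *= idx // idx
offset += j
if 2 == idx:
    handle(j)
    j = j[1]
offset -= 4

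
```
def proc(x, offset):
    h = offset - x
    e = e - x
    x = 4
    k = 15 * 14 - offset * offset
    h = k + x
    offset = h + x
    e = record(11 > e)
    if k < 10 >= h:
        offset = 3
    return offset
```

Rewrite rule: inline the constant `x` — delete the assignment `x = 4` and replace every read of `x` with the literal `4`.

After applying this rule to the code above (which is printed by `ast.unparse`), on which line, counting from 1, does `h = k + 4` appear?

Transformed code:
def proc(x, offset):
    h = offset - 4
    e = e - 4
    k = 15 * 14 - offset * offset
    h = k + 4
    offset = h + 4
    e = record(11 > e)
    if k < 10 >= h:
        offset = 3
    return offset

5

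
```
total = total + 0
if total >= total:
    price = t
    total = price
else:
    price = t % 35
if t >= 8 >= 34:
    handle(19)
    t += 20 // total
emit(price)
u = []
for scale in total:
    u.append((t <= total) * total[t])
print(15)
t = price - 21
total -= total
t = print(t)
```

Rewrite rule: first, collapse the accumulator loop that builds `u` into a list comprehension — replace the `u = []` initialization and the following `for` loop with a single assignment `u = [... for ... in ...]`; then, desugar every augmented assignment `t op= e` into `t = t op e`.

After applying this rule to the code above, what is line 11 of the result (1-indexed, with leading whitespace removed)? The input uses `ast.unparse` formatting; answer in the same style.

Transformed code:
total = total + 0
if total >= total:
    price = t
    total = price
else:
    price = t % 35
if t >= 8 >= 34:
    handle(19)
    t = t + 20 // total
emit(price)
u = [(t <= total) * total[t] for scale in total]
print(15)
t = price - 21
total = total - total
t = print(t)

u = [(t <= total) * total[t] for scale in total]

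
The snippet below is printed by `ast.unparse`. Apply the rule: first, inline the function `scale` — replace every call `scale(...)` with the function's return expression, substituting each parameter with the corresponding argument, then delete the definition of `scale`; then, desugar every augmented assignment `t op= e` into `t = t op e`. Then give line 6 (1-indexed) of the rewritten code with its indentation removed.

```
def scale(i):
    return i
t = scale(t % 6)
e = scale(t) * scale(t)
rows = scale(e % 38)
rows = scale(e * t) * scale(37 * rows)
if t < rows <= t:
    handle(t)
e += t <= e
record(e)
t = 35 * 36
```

handle(t)

Transformed code:
t = t % 6
e = t * t
rows = e % 38
rows = e * t * (37 * rows)
if t < rows <= t:
    handle(t)
e = e + (t <= e)
record(e)
t = 35 * 36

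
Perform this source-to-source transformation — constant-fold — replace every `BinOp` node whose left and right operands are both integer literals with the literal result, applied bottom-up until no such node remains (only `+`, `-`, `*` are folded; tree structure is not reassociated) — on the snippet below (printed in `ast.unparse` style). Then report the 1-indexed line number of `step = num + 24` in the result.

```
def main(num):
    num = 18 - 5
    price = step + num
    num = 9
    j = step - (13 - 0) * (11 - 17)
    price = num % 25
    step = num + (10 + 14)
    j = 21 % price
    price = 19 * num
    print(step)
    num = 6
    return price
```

Transformed code:
def main(num):
    num = 13
    price = step + num
    num = 9
    j = step - -78
    price = num % 25
    step = num + 24
    j = 21 % price
    price = 19 * num
    print(step)
    num = 6
    return price

7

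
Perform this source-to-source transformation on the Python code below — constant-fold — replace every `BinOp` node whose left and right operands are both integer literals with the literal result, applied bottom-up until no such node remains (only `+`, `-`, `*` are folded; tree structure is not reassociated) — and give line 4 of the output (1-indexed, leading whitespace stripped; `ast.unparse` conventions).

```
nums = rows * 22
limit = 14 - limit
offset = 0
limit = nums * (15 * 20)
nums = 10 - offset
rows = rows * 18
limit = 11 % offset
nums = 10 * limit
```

limit = nums * 300

Transformed code:
nums = rows * 22
limit = 14 - limit
offset = 0
limit = nums * 300
nums = 10 - offset
rows = rows * 18
limit = 11 % offset
nums = 10 * limit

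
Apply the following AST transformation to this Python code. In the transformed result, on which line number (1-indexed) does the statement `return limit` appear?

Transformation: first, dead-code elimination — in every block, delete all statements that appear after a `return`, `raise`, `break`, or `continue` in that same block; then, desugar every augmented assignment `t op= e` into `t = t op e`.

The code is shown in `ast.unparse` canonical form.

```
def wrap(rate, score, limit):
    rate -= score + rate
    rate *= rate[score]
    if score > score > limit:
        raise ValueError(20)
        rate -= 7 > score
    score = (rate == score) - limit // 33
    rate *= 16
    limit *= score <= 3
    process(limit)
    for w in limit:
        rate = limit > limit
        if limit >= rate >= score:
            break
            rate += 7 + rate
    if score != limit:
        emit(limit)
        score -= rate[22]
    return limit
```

17

Transformed code:
def wrap(rate, score, limit):
    rate = rate - (score + rate)
    rate = rate * rate[score]
    if score > score > limit:
        raise ValueError(20)
    score = (rate == score) - limit // 33
    rate = rate * 16
    limit = limit * (score <= 3)
    process(limit)
    for w in limit:
        rate = limit > limit
        if limit >= rate >= score:
            break
    if score != limit:
        emit(limit)
        score = score - rate[22]
    return limit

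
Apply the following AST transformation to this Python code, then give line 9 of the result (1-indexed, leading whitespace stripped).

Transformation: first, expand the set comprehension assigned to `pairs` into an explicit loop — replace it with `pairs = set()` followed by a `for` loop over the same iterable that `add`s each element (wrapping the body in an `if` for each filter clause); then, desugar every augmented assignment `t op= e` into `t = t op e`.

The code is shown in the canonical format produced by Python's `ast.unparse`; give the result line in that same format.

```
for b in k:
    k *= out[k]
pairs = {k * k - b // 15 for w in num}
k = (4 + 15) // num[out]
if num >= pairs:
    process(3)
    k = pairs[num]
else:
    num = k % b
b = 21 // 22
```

Transformed code:
for b in k:
    k = k * out[k]
pairs = set()
for w in num:
    pairs.add(k * k - b // 15)
k = (4 + 15) // num[out]
if num >= pairs:
    process(3)
    k = pairs[num]
else:
    num = k % b
b = 21 // 22

k = pairs[num]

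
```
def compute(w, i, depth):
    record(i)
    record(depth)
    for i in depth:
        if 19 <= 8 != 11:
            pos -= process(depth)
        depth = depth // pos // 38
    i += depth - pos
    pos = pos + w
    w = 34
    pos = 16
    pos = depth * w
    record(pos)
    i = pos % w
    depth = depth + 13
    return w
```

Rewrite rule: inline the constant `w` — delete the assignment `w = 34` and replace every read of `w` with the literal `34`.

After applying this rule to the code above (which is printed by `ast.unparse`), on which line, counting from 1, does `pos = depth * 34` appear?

Transformed code:
def compute(w, i, depth):
    record(i)
    record(depth)
    for i in depth:
        if 19 <= 8 != 11:
            pos -= process(depth)
        depth = depth // pos // 38
    i += depth - pos
    pos = pos + 34
    pos = 16
    pos = depth * 34
    record(pos)
    i = pos % 34
    depth = depth + 13
    return 34

11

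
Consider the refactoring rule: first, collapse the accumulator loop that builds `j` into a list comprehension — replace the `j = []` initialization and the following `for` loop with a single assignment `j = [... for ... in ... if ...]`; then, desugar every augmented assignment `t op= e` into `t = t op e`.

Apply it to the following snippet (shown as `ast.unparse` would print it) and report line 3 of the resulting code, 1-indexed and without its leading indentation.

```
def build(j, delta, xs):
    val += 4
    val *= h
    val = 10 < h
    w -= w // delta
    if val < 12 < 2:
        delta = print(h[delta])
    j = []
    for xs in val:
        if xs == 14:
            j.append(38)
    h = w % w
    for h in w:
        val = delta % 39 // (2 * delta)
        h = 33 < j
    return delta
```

val = val * h

Transformed code:
def build(j, delta, xs):
    val = val + 4
    val = val * h
    val = 10 < h
    w = w - w // delta
    if val < 12 < 2:
        delta = print(h[delta])
    j = [38 for xs in val if xs == 14]
    h = w % w
    for h in w:
        val = delta % 39 // (2 * delta)
        h = 33 < j
    return delta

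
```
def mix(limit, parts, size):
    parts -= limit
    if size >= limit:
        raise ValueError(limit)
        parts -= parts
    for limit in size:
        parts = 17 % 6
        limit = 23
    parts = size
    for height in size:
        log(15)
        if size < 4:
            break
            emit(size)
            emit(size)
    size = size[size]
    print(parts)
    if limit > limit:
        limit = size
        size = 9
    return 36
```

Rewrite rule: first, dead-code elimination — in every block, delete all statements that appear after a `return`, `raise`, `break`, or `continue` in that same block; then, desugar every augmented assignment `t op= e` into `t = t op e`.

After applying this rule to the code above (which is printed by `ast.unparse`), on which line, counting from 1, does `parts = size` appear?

Transformed code:
def mix(limit, parts, size):
    parts = parts - limit
    if size >= limit:
        raise ValueError(limit)
    for limit in size:
        parts = 17 % 6
        limit = 23
    parts = size
    for height in size:
        log(15)
        if size < 4:
            break
    size = size[size]
    print(parts)
    if limit > limit:
        limit = size
        size = 9
    return 36

8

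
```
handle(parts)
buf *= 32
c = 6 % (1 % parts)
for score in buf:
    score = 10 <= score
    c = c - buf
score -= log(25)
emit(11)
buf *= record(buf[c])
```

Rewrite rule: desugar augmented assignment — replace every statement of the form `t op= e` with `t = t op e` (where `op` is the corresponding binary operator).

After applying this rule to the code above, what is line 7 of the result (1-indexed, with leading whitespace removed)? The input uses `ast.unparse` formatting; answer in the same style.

score = score - log(25)

Transformed code:
handle(parts)
buf = buf * 32
c = 6 % (1 % parts)
for score in buf:
    score = 10 <= score
    c = c - buf
score = score - log(25)
emit(11)
buf = buf * record(buf[c])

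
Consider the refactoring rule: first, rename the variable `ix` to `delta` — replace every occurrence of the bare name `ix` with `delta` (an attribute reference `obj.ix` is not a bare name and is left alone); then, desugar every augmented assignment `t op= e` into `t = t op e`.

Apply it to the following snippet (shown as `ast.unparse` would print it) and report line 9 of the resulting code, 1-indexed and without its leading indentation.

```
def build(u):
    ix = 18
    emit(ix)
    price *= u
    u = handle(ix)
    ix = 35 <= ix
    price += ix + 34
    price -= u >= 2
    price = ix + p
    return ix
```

Transformed code:
def build(u):
    delta = 18
    emit(delta)
    price = price * u
    u = handle(delta)
    delta = 35 <= delta
    price = price + (delta + 34)
    price = price - (u >= 2)
    price = delta + p
    return delta

price = delta + p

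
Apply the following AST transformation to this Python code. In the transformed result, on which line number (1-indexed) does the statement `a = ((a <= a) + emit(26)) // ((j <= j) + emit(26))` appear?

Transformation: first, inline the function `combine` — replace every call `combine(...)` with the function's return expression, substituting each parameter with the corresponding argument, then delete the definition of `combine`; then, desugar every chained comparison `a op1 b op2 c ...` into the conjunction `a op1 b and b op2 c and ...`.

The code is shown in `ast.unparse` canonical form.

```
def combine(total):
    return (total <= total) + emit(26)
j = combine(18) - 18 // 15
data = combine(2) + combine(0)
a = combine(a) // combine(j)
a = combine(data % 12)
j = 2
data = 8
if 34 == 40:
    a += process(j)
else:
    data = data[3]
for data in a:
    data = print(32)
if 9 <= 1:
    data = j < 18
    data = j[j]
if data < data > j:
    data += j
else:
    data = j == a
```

3

Transformed code:
j = (18 <= 18) + emit(26) - 18 // 15
data = (2 <= 2) + emit(26) + ((0 <= 0) + emit(26))
a = ((a <= a) + emit(26)) // ((j <= j) + emit(26))
a = (data % 12 <= data % 12) + emit(26)
j = 2
data = 8
if 34 == 40:
    a += process(j)
else:
    data = data[3]
for data in a:
    data = print(32)
if 9 <= 1:
    data = j < 18
    data = j[j]
if data < data and data > j:
    data += j
else:
    data = j == a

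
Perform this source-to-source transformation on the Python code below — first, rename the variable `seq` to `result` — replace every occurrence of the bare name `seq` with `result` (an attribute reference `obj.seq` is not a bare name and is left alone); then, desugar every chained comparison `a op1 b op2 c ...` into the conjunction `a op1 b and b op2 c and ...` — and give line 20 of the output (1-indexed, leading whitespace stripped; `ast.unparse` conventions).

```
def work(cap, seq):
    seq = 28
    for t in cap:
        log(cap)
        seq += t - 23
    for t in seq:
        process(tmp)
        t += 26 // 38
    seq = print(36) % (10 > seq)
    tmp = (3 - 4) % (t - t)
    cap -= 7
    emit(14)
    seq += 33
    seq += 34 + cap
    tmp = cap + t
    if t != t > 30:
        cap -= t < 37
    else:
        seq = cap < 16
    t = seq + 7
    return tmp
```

Transformed code:
def work(cap, result):
    result = 28
    for t in cap:
        log(cap)
        result += t - 23
    for t in result:
        process(tmp)
        t += 26 // 38
    result = print(36) % (10 > result)
    tmp = (3 - 4) % (t - t)
    cap -= 7
    emit(14)
    result += 33
    result += 34 + cap
    tmp = cap + t
    if t != t and t > 30:
        cap -= t < 37
    else:
        result = cap < 16
    t = result + 7
    return tmp

t = result + 7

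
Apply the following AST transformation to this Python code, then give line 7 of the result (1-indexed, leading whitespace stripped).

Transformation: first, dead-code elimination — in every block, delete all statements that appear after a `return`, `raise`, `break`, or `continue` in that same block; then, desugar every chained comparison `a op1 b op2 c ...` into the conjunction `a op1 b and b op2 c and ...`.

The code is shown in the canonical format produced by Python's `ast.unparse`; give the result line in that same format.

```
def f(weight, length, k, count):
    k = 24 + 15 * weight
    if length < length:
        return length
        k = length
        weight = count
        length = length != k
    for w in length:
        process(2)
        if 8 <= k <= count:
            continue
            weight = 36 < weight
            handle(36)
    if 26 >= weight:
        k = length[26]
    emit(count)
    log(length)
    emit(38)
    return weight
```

if 8 <= k and k <= count:

Transformed code:
def f(weight, length, k, count):
    k = 24 + 15 * weight
    if length < length:
        return length
    for w in length:
        process(2)
        if 8 <= k and k <= count:
            continue
    if 26 >= weight:
        k = length[26]
    emit(count)
    log(length)
    emit(38)
    return weight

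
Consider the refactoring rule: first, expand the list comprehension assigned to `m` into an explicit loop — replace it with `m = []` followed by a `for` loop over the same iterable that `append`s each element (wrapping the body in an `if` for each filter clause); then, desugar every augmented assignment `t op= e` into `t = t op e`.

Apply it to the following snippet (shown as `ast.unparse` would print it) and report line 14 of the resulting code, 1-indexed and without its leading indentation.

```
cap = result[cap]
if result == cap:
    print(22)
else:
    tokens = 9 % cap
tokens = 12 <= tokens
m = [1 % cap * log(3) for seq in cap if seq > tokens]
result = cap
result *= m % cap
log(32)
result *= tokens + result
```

result = result * (tokens + result)

Transformed code:
cap = result[cap]
if result == cap:
    print(22)
else:
    tokens = 9 % cap
tokens = 12 <= tokens
m = []
for seq in cap:
    if seq > tokens:
        m.append(1 % cap * log(3))
result = cap
result = result * (m % cap)
log(32)
result = result * (tokens + result)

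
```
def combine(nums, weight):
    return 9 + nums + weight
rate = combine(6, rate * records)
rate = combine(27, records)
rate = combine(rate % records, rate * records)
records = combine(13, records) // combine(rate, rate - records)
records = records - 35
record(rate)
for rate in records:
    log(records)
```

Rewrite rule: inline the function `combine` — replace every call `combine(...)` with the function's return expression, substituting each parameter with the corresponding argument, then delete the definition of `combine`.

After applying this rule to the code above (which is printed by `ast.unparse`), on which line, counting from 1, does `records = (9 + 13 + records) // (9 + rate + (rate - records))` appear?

4

Transformed code:
rate = 9 + 6 + rate * records
rate = 9 + 27 + records
rate = 9 + rate % records + rate * records
records = (9 + 13 + records) // (9 + rate + (rate - records))
records = records - 35
record(rate)
for rate in records:
    log(records)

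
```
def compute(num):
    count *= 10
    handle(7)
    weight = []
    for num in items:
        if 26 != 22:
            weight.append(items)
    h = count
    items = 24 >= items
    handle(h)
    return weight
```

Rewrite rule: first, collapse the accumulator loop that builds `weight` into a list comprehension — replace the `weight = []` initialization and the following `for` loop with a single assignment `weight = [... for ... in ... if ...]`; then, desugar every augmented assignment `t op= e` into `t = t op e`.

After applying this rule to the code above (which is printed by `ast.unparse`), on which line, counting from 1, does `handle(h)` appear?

Transformed code:
def compute(num):
    count = count * 10
    handle(7)
    weight = [items for num in items if 26 != 22]
    h = count
    items = 24 >= items
    handle(h)
    return weight

7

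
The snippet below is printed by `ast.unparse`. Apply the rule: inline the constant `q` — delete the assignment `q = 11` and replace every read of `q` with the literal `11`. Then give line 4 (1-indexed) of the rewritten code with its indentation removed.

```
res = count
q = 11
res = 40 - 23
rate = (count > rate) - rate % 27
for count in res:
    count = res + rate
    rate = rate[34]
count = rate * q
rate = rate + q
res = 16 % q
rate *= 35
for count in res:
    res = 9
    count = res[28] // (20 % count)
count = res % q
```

Transformed code:
res = count
res = 40 - 23
rate = (count > rate) - rate % 27
for count in res:
    count = res + rate
    rate = rate[34]
count = rate * 11
rate = rate + 11
res = 16 % 11
rate *= 35
for count in res:
    res = 9
    count = res[28] // (20 % count)
count = res % 11

for count in res:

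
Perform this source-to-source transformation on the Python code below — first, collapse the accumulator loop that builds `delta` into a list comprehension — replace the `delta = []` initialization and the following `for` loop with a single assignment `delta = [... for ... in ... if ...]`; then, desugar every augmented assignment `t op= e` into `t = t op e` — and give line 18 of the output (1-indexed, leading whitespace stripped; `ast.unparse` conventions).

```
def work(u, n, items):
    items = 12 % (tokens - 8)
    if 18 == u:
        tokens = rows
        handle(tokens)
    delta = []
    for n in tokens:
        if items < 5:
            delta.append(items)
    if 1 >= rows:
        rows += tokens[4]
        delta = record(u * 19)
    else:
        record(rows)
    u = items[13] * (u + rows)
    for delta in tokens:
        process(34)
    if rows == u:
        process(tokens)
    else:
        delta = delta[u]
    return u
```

Transformed code:
def work(u, n, items):
    items = 12 % (tokens - 8)
    if 18 == u:
        tokens = rows
        handle(tokens)
    delta = [items for n in tokens if items < 5]
    if 1 >= rows:
        rows = rows + tokens[4]
        delta = record(u * 19)
    else:
        record(rows)
    u = items[13] * (u + rows)
    for delta in tokens:
        process(34)
    if rows == u:
        process(tokens)
    else:
        delta = delta[u]
    return u

delta = delta[u]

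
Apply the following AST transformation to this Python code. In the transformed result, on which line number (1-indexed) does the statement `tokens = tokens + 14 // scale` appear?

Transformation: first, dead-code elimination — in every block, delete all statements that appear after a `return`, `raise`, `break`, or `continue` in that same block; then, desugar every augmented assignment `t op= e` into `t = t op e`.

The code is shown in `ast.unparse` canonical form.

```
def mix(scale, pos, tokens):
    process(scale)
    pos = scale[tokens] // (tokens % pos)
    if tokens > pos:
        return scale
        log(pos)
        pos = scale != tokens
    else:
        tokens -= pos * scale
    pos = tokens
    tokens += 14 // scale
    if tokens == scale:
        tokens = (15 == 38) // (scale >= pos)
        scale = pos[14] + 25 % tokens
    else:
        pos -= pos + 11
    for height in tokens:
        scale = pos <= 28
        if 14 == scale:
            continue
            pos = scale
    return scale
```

9

Transformed code:
def mix(scale, pos, tokens):
    process(scale)
    pos = scale[tokens] // (tokens % pos)
    if tokens > pos:
        return scale
    else:
        tokens = tokens - pos * scale
    pos = tokens
    tokens = tokens + 14 // scale
    if tokens == scale:
        tokens = (15 == 38) // (scale >= pos)
        scale = pos[14] + 25 % tokens
    else:
        pos = pos - (pos + 11)
    for height in tokens:
        scale = pos <= 28
        if 14 == scale:
            continue
    return scale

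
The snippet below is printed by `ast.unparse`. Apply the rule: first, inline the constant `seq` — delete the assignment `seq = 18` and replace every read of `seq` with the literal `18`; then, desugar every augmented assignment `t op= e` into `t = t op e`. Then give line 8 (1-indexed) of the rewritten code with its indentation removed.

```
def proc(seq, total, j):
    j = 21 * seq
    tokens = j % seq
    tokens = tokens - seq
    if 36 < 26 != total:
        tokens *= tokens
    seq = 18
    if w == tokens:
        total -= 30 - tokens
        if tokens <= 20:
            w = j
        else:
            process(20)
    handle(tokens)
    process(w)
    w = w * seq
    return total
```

Transformed code:
def proc(seq, total, j):
    j = 21 * 18
    tokens = j % 18
    tokens = tokens - 18
    if 36 < 26 != total:
        tokens = tokens * tokens
    if w == tokens:
        total = total - (30 - tokens)
        if tokens <= 20:
            w = j
        else:
            process(20)
    handle(tokens)
    process(w)
    w = w * 18
    return total

total = total - (30 - tokens)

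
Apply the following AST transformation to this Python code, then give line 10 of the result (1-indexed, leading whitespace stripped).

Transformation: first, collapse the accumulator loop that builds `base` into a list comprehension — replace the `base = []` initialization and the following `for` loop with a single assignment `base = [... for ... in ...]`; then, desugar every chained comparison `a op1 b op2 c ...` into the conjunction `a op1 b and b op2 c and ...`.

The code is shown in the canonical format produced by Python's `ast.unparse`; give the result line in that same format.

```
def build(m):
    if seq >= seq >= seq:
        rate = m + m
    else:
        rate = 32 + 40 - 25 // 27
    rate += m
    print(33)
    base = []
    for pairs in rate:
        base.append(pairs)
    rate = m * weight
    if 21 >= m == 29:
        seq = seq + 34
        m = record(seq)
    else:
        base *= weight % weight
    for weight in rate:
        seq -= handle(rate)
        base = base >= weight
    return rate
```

if 21 >= m and m == 29:

Transformed code:
def build(m):
    if seq >= seq and seq >= seq:
        rate = m + m
    else:
        rate = 32 + 40 - 25 // 27
    rate += m
    print(33)
    base = [pairs for pairs in rate]
    rate = m * weight
    if 21 >= m and m == 29:
        seq = seq + 34
        m = record(seq)
    else:
        base *= weight % weight
    for weight in rate:
        seq -= handle(rate)
        base = base >= weight
    return rate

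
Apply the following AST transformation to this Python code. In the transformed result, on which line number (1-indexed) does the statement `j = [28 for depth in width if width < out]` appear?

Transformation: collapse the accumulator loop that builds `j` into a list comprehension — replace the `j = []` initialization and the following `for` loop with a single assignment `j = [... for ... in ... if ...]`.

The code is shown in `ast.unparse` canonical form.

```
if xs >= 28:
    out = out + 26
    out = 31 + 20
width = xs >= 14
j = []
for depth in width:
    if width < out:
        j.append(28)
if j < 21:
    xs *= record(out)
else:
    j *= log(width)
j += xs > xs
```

5

Transformed code:
if xs >= 28:
    out = out + 26
    out = 31 + 20
width = xs >= 14
j = [28 for depth in width if width < out]
if j < 21:
    xs *= record(out)
else:
    j *= log(width)
j += xs > xs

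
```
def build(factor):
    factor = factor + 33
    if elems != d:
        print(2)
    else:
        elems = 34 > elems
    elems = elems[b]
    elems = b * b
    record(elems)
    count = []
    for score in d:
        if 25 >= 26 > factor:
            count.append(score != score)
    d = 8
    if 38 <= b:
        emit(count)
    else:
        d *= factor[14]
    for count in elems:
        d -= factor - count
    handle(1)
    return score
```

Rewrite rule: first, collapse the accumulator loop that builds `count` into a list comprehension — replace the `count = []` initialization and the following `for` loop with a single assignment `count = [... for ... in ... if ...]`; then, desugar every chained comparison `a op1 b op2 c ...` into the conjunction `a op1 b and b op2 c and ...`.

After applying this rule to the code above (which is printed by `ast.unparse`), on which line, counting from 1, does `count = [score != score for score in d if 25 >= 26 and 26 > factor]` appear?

10

Transformed code:
def build(factor):
    factor = factor + 33
    if elems != d:
        print(2)
    else:
        elems = 34 > elems
    elems = elems[b]
    elems = b * b
    record(elems)
    count = [score != score for score in d if 25 >= 26 and 26 > factor]
    d = 8
    if 38 <= b:
        emit(count)
    else:
        d *= factor[14]
    for count in elems:
        d -= factor - count
    handle(1)
    return score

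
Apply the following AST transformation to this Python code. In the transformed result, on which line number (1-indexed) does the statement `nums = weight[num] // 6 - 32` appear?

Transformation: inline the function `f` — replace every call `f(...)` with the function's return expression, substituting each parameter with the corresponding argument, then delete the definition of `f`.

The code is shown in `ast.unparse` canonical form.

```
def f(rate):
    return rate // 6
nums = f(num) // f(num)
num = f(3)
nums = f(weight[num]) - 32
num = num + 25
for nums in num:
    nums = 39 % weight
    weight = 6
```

3

Transformed code:
nums = num // 6 // (num // 6)
num = 3 // 6
nums = weight[num] // 6 - 32
num = num + 25
for nums in num:
    nums = 39 % weight
    weight = 6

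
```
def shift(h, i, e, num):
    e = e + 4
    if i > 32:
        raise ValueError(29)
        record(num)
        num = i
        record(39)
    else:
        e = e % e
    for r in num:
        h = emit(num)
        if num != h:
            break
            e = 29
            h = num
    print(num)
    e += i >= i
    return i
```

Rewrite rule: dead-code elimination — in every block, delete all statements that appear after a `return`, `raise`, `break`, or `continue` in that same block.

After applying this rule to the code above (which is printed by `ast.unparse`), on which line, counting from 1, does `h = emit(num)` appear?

8

Transformed code:
def shift(h, i, e, num):
    e = e + 4
    if i > 32:
        raise ValueError(29)
    else:
        e = e % e
    for r in num:
        h = emit(num)
        if num != h:
            break
    print(num)
    e += i >= i
    return i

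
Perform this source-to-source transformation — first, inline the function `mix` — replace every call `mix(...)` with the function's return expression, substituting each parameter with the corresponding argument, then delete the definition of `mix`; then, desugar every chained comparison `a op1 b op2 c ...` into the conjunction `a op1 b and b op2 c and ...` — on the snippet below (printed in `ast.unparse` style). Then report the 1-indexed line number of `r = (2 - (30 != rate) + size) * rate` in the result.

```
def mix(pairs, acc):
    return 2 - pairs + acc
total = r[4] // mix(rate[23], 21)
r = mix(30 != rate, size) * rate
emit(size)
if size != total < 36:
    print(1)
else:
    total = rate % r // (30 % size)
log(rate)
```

2

Transformed code:
total = r[4] // (2 - rate[23] + 21)
r = (2 - (30 != rate) + size) * rate
emit(size)
if size != total and total < 36:
    print(1)
else:
    total = rate % r // (30 % size)
log(rate)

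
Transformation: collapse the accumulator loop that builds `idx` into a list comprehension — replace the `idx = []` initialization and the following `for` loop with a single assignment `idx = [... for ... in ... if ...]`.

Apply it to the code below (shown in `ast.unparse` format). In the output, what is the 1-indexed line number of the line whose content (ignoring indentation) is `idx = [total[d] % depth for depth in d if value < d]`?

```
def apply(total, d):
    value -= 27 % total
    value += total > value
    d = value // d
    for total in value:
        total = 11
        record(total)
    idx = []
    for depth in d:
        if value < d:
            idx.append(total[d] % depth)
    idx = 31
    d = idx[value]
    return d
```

Transformed code:
def apply(total, d):
    value -= 27 % total
    value += total > value
    d = value // d
    for total in value:
        total = 11
        record(total)
    idx = [total[d] % depth for depth in d if value < d]
    idx = 31
    d = idx[value]
    return d

8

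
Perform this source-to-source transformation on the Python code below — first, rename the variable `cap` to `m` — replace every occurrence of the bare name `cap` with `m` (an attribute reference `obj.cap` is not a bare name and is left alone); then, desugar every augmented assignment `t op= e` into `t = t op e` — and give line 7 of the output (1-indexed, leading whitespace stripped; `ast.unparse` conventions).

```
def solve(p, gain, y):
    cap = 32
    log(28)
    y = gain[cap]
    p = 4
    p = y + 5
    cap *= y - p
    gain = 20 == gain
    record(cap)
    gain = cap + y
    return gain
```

m = m * (y - p)

Transformed code:
def solve(p, gain, y):
    m = 32
    log(28)
    y = gain[m]
    p = 4
    p = y + 5
    m = m * (y - p)
    gain = 20 == gain
    record(m)
    gain = m + y
    return gain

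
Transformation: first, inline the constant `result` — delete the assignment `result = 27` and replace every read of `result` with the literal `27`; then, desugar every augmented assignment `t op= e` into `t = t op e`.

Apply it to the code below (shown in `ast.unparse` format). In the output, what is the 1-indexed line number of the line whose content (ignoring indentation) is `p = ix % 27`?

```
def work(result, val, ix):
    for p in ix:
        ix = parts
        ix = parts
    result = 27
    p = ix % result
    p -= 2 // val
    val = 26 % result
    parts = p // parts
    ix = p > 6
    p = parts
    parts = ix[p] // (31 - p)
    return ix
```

5

Transformed code:
def work(result, val, ix):
    for p in ix:
        ix = parts
        ix = parts
    p = ix % 27
    p = p - 2 // val
    val = 26 % 27
    parts = p // parts
    ix = p > 6
    p = parts
    parts = ix[p] // (31 - p)
    return ix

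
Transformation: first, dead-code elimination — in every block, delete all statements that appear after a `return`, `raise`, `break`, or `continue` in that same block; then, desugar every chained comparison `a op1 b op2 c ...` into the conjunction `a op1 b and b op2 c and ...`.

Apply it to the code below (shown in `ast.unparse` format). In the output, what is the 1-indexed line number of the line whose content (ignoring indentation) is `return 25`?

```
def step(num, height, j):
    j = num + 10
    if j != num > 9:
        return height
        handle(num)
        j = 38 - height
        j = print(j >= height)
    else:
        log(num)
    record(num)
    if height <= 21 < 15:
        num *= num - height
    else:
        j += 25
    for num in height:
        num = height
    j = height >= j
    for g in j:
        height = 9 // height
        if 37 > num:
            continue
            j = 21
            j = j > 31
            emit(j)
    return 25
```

Transformed code:
def step(num, height, j):
    j = num + 10
    if j != num and num > 9:
        return height
    else:
        log(num)
    record(num)
    if height <= 21 and 21 < 15:
        num *= num - height
    else:
        j += 25
    for num in height:
        num = height
    j = height >= j
    for g in j:
        height = 9 // height
        if 37 > num:
            continue
    return 25

19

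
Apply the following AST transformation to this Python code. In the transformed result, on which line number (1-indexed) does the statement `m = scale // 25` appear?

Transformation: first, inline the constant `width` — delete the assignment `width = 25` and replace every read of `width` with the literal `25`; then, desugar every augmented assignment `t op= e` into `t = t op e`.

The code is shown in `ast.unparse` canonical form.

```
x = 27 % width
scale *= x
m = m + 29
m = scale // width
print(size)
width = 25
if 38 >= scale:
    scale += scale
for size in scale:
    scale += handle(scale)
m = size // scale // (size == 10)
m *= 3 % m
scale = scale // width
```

Transformed code:
x = 27 % 25
scale = scale * x
m = m + 29
m = scale // 25
print(size)
if 38 >= scale:
    scale = scale + scale
for size in scale:
    scale = scale + handle(scale)
m = size // scale // (size == 10)
m = m * (3 % m)
scale = scale // 25

4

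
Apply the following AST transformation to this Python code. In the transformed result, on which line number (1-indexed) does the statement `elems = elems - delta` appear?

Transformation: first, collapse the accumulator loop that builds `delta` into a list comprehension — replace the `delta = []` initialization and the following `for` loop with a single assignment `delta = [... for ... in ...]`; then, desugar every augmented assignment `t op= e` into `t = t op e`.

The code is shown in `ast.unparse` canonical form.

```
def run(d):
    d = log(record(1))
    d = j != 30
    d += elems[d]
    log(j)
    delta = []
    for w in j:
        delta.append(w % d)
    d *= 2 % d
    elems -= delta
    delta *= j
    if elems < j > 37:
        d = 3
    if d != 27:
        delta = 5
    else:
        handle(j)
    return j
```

8

Transformed code:
def run(d):
    d = log(record(1))
    d = j != 30
    d = d + elems[d]
    log(j)
    delta = [w % d for w in j]
    d = d * (2 % d)
    elems = elems - delta
    delta = delta * j
    if elems < j > 37:
        d = 3
    if d != 27:
        delta = 5
    else:
        handle(j)
    return j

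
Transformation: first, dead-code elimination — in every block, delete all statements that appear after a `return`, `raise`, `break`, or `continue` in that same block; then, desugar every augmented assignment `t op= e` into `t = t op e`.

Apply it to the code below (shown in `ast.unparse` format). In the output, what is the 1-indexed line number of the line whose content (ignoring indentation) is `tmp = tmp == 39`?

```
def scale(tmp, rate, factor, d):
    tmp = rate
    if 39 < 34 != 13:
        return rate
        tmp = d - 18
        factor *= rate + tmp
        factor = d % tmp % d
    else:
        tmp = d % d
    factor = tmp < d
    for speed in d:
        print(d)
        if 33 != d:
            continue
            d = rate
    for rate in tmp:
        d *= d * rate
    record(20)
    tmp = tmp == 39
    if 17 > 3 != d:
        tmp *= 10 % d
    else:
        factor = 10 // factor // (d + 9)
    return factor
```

15

Transformed code:
def scale(tmp, rate, factor, d):
    tmp = rate
    if 39 < 34 != 13:
        return rate
    else:
        tmp = d % d
    factor = tmp < d
    for speed in d:
        print(d)
        if 33 != d:
            continue
    for rate in tmp:
        d = d * (d * rate)
    record(20)
    tmp = tmp == 39
    if 17 > 3 != d:
        tmp = tmp * (10 % d)
    else:
        factor = 10 // factor // (d + 9)
    return factor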